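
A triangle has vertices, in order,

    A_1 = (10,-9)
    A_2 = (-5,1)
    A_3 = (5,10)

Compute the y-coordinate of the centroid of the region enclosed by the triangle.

2/3

Apply the surveyor's formula. First the cross-terms c_i = x_i·y_{i+1} − x_{i+1}·y_i:
  -35, -55, -145  ⇒  2A = -235, A = -117.5.
Then Σ (y_i + y_{i+1})·c_i = -470, so ȳ = -470 / (6·(-117.5)) = 2/3.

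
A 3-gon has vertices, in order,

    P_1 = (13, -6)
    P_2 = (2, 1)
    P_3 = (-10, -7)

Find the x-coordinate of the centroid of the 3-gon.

5/3

Apply the shoelace (surveyor's) formula. First the cross-terms c_i = x_i·y_{i+1} − x_{i+1}·y_i:
  25, -4, 151  ⇒  2A = 172, A = 86.
Then Σ (x_i + x_{i+1})·c_i = 860, so x̄ = 860 / (6·86) = 5/3.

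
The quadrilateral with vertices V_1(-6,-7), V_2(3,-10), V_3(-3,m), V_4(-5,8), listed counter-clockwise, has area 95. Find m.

10

The doubled signed area Σ (x_i y_{i+1} − x_{i+1} y_i) is linear in m.
With m=0 it equals 110; the coefficient of m is 8 (from the two edges through V_3).
So 8·m + 110 = 2·95 = 190 ⇒ m = 10.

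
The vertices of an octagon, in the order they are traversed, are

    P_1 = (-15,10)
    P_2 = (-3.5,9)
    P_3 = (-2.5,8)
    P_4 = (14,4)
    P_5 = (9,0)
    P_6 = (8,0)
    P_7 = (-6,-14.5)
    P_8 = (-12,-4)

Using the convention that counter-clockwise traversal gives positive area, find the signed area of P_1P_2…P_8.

-354.75

Cross-terms: -100, -5.5, -122, -36, 0, -116, -150, -180  ⇒  Σ = -709.5
Signed area = Σ/2 = -354.75 (negative ⇒ clockwise traversal).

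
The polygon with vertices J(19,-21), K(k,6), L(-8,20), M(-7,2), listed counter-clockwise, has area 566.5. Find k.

18

The doubled signed area Σ (x_i y_{i+1} − x_{i+1} y_i) is linear in k.
With k=0 it equals 395; the coefficient of k is 41 (from the two edges through K).
So 41·k + 395 = 2·566.5 = 1133 ⇒ k = 18.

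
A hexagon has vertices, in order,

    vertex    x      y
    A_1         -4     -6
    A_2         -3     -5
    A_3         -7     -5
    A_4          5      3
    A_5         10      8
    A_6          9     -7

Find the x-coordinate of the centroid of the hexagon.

Apply the shoelace (surveyor's) formula. First the cross-terms c_i = x_i·y_{i+1} − x_{i+1}·y_i:
  2, -20, 4, 10, -142, -82  ⇒  2A = -228, A = -114.
Then Σ (x_i + x_{i+1})·c_i = -2780, so x̄ = -2780 / (6·(-114)) = 695/171.

695/171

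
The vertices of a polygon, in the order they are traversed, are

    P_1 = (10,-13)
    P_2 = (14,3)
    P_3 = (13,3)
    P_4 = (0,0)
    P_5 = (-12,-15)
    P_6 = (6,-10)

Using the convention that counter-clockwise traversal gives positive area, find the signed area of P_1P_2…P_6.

Cross-terms: 212, 3, 0, 0, 210, 22  ⇒  Σ = 447
Signed area = Σ/2 = 223.5 (positive ⇒ counter-clockwise traversal).

223.5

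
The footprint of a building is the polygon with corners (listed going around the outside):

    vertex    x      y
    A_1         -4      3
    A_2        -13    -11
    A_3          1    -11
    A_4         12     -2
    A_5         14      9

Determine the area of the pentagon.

290.5

Apply the shoelace (surveyor's) formula: 2A = Σ (x_i·y_{i+1} − x_{i+1}·y_i), indices taken mod 5.
Σ = (83) + (154) + (130) + (136) + (78) = 581
Area = |Σ|/2 = 290.5.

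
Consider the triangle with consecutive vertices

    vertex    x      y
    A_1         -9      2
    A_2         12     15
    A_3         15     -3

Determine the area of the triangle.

208.5

Apply the surveyor's formula: 2A = Σ (x_i·y_{i+1} − x_{i+1}·y_i), indices taken mod 3.
A_1→A_2: (-9)(15) − (12)(2) = -159
A_2→A_3: (12)(-3) − (15)(15) = -261
A_3→A_1: (15)(2) − (-9)(-3) = 3
Σ = -417
Area = |Σ|/2 = 208.5.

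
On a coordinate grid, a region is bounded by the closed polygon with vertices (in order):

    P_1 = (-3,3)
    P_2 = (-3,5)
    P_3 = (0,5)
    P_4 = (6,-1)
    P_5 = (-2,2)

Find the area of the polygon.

20.5

Apply the shoelace formula: 2A = Σ (x_i·y_{i+1} − x_{i+1}·y_i), indices taken mod 5.
P_1→P_2: (-3)(5) − (-3)(3) = -6
P_2→P_3: (-3)(5) − (0)(5) = -15
P_3→P_4: (0)(-1) − (6)(5) = -30
P_4→P_5: (6)(2) − (-2)(-1) = 10
P_5→P_1: (-2)(3) − (-3)(2) = 0
Σ = -41
Area = |Σ|/2 = 20.5.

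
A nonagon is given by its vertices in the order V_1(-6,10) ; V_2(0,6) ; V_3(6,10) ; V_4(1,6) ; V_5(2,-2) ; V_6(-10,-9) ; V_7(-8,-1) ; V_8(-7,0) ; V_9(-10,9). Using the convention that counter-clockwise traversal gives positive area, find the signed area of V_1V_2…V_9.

-138

Σ = (-36) + (-36) + (26) + (-14) + (-38) + (-62) + (-7) + (-63) + (-46) = -276
Signed area = Σ/2 = -138 (negative ⇒ clockwise traversal).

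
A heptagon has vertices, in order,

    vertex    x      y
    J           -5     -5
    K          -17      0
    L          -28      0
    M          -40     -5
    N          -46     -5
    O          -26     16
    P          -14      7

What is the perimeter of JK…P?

102

|JK| = √((-12)² + (5)²) = √169 = 13
|KL| = √((-11)² + (0)²) = √121 = 11
|LM| = √((-12)² + (-5)²) = √169 = 13
|MN| = √((-6)² + (0)²) = √36 = 6
|NO| = √((20)² + (21)²) = √841 = 29
|OP| = √((12)² + (-9)²) = √225 = 15
|PJ| = √((9)² + (-12)²) = √225 = 15
Perimeter = 13 + 11 + 13 + 6 + 29 + 15 + 15 = 102.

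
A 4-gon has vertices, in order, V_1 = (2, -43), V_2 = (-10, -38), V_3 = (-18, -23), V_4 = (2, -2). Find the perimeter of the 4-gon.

100

|V_1V_2| = √((-12)² + (5)²) = √169 = 13
|V_2V_3| = √((-8)² + (15)²) = √289 = 17
|V_3V_4| = √((20)² + (21)²) = √841 = 29
|V_4V_1| = √((0)² + (-41)²) = √1681 = 41
Perimeter = 13 + 17 + 29 + 41 = 100.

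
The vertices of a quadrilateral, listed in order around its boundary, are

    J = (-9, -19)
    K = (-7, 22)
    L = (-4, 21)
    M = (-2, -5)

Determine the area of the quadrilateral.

Apply Gauss's area formula: 2A = Σ (x_i·y_{i+1} − x_{i+1}·y_i), indices taken mod 4.
Cross-terms: -331, -59, 62, -7  ⇒  Σ = -335
Area = |Σ|/2 = 167.5.

167.5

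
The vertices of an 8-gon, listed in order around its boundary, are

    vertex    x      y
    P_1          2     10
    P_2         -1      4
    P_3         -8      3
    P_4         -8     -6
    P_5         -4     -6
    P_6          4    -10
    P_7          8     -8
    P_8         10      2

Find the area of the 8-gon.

223.5

Apply Gauss's area formula: 2A = Σ (x_i·y_{i+1} − x_{i+1}·y_i), indices taken mod 8.
Σ = (18) + (29) + (72) + (24) + (64) + (48) + (96) + (96) = 447
Area = |Σ|/2 = 223.5.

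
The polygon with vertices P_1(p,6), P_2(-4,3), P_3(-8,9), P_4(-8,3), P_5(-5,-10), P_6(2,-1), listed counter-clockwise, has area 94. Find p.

-1

Write out the shoelace sum; only the two edges meeting at P_1 involve p:
2·Area = [(2·6 − p·(-1)) + (p·3 − (-4)·6)] + 156
       = 4·p + 192 = 188
⇒ p = -1.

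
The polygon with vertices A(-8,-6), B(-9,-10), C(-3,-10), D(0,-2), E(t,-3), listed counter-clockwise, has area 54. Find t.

Write out the shoelace sum; only the two edges meeting at E involve t:
2·Area = [(0·(-3) − t·(-2)) + (t·(-6) − (-8)·(-3))] + 92
       = -4·t + 68 = 108
⇒ t = -10.

-10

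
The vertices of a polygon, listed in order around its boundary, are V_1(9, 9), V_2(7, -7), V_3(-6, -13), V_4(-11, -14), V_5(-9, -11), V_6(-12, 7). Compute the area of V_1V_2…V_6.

Cross-terms: -126, -133, -59, -5, -195, -171  ⇒  Σ = -689
Area = |Σ|/2 = 344.5.

344.5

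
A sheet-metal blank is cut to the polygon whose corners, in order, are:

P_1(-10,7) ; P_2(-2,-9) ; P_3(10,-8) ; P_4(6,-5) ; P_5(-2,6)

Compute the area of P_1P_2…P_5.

Apply the surveyor's formula: 2A = Σ (x_i·y_{i+1} − x_{i+1}·y_i), indices taken mod 5.
P_1→P_2: (-10)(-9) − (-2)(7) = 104
P_2→P_3: (-2)(-8) − (10)(-9) = 106
P_3→P_4: (10)(-5) − (6)(-8) = -2
P_4→P_5: (6)(6) − (-2)(-5) = 26
P_5→P_1: (-2)(7) − (-10)(6) = 46
Σ = 280
Area = |Σ|/2 = 140.

140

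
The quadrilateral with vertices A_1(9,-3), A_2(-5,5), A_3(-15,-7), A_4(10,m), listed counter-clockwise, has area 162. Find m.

The doubled signed area Σ (x_i y_{i+1} − x_{i+1} y_i) is linear in m.
With m=0 it equals 180; the coefficient of m is -24 (from the two edges through A_4).
So -24·m + 180 = 2·162 = 324 ⇒ m = -6.

-6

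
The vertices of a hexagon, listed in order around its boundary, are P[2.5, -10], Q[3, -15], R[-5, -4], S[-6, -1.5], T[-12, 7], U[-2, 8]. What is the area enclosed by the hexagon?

126.5

Σ = (-7.5) + (-87) + (-16.5) + (-60) + (-82) + (0) = -253
Area = |Σ|/2 = 126.5.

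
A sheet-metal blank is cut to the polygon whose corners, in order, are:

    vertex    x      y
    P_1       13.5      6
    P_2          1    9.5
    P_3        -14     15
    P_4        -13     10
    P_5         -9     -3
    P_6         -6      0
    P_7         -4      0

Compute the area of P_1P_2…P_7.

Apply the shoelace formula: 2A = Σ (x_i·y_{i+1} − x_{i+1}·y_i), indices taken mod 7.
Cross-terms: 122.25, 148, 55, 129, -18, 0, -24  ⇒  Σ = 412.25
Area = |Σ|/2 = 206.125.

206.125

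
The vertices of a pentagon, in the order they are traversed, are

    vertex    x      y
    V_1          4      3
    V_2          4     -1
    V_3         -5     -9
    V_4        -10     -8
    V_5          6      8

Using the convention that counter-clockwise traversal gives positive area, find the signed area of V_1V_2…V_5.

-76.5

Apply the shoelace formula: 2A = Σ (x_i·y_{i+1} − x_{i+1}·y_i), indices taken mod 5.
Σ = (-16) + (-41) + (-50) + (-32) + (-14) = -153
Signed area = Σ/2 = -76.5 (negative ⇒ clockwise traversal).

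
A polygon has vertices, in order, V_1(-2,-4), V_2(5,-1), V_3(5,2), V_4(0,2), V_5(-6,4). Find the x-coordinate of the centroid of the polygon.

Apply Gauss's area formula. First the cross-terms c_i = x_i·y_{i+1} − x_{i+1}·y_i:
  22, 15, 10, 12, 32  ⇒  2A = 91, A = 45.5.
Then Σ (x_i + x_{i+1})·c_i = -62, so x̄ = -62 / (6·45.5) = -62/273.

-62/273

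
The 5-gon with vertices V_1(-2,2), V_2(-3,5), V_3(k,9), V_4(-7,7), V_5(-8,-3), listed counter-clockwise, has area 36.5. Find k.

-7

The doubled signed area Σ (x_i y_{i+1} − x_{i+1} y_i) is linear in k.
With k=0 it equals 87; the coefficient of k is 2 (from the two edges through V_3).
So 2·k + 87 = 2·36.5 = 73 ⇒ k = -7.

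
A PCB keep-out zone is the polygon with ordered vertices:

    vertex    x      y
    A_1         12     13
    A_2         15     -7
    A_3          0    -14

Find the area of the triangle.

160.5

Σ = (-279) + (-210) + (168) = -321
Area = |Σ|/2 = 160.5.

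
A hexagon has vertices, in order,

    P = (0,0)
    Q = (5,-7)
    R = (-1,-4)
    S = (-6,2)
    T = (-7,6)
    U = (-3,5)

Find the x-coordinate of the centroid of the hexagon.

-265/138

Apply the surveyor's formula. First the cross-terms c_i = x_i·y_{i+1} − x_{i+1}·y_i:
  0, -27, -26, -22, -17, 0  ⇒  2A = -92, A = -46.
Then Σ (x_i + x_{i+1})·c_i = 530, so x̄ = 530 / (6·(-46)) = -265/138.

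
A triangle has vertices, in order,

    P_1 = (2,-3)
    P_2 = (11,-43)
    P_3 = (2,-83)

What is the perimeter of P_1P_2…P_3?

162

|P_1P_2| = √((9)² + (-40)²) = √1681 = 41
|P_2P_3| = √((-9)² + (-40)²) = √1681 = 41
|P_3P_1| = √((0)² + (80)²) = √6400 = 80
Perimeter = 41 + 41 + 80 = 162.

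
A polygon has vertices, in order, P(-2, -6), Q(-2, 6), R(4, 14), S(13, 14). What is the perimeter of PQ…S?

|PQ| = √((0)² + (12)²) = √144 = 12
|QR| = √((6)² + (8)²) = √100 = 10
|RS| = √((9)² + (0)²) = √81 = 9
|SP| = √((-15)² + (-20)²) = √625 = 25
Perimeter = 12 + 10 + 9 + 25 = 56.

56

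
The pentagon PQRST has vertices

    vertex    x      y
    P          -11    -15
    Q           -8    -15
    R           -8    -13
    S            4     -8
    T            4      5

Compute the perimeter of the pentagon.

56

|PQ| = √((3)² + (0)²) = √9 = 3
|QR| = √((0)² + (2)²) = √4 = 2
|RS| = √((12)² + (5)²) = √169 = 13
|ST| = √((0)² + (13)²) = √169 = 13
|TP| = √((-15)² + (-20)²) = √625 = 25
Perimeter = 3 + 2 + 13 + 13 + 25 = 56.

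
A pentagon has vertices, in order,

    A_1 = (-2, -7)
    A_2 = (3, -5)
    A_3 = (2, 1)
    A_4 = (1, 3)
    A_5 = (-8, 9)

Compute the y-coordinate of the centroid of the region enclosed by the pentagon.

35/117

Apply the shoelace formula. First the cross-terms c_i = x_i·y_{i+1} − x_{i+1}·y_i:
  31, 13, 5, 33, 74  ⇒  2A = 156, A = 78.
Then Σ (y_i + y_{i+1})·c_i = 140, so ȳ = 140 / (6·78) = 35/117.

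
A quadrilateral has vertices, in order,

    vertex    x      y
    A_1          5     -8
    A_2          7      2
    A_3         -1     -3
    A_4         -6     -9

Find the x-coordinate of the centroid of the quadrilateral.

216/131

Apply the shoelace formula. First the cross-terms c_i = x_i·y_{i+1} − x_{i+1}·y_i:
  66, -19, -9, 93  ⇒  2A = 131, A = 65.5.
Then Σ (x_i + x_{i+1})·c_i = 648, so x̄ = 648 / (6·65.5) = 216/131.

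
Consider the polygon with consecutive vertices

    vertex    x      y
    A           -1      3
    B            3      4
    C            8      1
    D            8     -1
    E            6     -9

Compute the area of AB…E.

57.5

Apply the shoelace formula: 2A = Σ (x_i·y_{i+1} − x_{i+1}·y_i), indices taken mod 5.
Σ = (-13) + (-29) + (-16) + (-66) + (9) = -115
Area = |Σ|/2 = 57.5.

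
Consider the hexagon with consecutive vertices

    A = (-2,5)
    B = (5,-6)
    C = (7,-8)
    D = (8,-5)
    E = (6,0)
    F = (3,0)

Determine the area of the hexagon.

A→B: (-2)(-6) − (5)(5) = -13
B→C: (5)(-8) − (7)(-6) = 2
C→D: (7)(-5) − (8)(-8) = 29
D→E: (8)(0) − (6)(-5) = 30
E→F: (6)(0) − (3)(0) = 0
F→A: (3)(5) − (-2)(0) = 15
Σ = 63
Area = |Σ|/2 = 31.5.

31.5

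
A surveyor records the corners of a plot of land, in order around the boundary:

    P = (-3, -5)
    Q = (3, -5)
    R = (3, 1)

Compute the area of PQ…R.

Apply Gauss's area formula: 2A = Σ (x_i·y_{i+1} − x_{i+1}·y_i), indices taken mod 3.
Cross-terms: 30, 18, -12  ⇒  Σ = 36
Area = |Σ|/2 = 18.

18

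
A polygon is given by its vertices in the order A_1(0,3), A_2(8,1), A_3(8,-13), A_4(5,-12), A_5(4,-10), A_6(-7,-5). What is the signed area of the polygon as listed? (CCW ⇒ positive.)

-140

Apply the surveyor's formula: 2A = Σ (x_i·y_{i+1} − x_{i+1}·y_i), indices taken mod 6.
A_1→A_2: (0)(1) − (8)(3) = -24
A_2→A_3: (8)(-13) − (8)(1) = -112
A_3→A_4: (8)(-12) − (5)(-13) = -31
A_4→A_5: (5)(-10) − (4)(-12) = -2
A_5→A_6: (4)(-5) − (-7)(-10) = -90
A_6→A_1: (-7)(3) − (0)(-5) = -21
Σ = -280
Signed area = Σ/2 = -140 (negative ⇒ clockwise traversal).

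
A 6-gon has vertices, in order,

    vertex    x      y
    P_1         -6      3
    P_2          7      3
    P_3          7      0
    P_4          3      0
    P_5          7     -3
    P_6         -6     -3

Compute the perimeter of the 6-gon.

44

|P_1P_2| = √((13)² + (0)²) = √169 = 13
|P_2P_3| = √((0)² + (-3)²) = √9 = 3
|P_3P_4| = √((-4)² + (0)²) = √16 = 4
|P_4P_5| = √((4)² + (-3)²) = √25 = 5
|P_5P_6| = √((-13)² + (0)²) = √169 = 13
|P_6P_1| = √((0)² + (6)²) = √36 = 6
Perimeter = 13 + 3 + 4 + 5 + 13 + 6 = 44.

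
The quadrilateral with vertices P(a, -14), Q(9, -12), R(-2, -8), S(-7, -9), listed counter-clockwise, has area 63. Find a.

The doubled signed area Σ (x_i y_{i+1} − x_{i+1} y_i) is linear in a.
With a=0 it equals 90; the coefficient of a is -3 (from the two edges through P).
So -3·a + 90 = 2·63 = 126 ⇒ a = -12.

-12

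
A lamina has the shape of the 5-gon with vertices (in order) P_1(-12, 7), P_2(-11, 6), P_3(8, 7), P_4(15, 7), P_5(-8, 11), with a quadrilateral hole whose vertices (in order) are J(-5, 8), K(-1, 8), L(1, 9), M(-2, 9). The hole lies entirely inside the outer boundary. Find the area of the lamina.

Outer boundary:
Apply the shoelace (surveyor's) formula: 2A = Σ (x_i·y_{i+1} − x_{i+1}·y_i), indices taken mod 5.
Σ = (5) + (-125) + (-49) + (221) + (76) = 128
Area = |Σ|/2 = 64.
Hole:
Apply Gauss's area formula: 2A = Σ (x_i·y_{i+1} − x_{i+1}·y_i), indices taken mod 4.
Cross-terms: -32, -17, 27, 29  ⇒  Σ = 7
Area = |Σ|/2 = 3.5.
Net area = 64 − 3.5 = 60.5.

60.5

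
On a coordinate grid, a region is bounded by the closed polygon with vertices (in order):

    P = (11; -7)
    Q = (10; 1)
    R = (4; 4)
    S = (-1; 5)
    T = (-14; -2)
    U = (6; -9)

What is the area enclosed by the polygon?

Apply Gauss's area formula: 2A = Σ (x_i·y_{i+1} − x_{i+1}·y_i), indices taken mod 6.
P→Q: (11)(1) − (10)(-7) = 81
Q→R: (10)(4) − (4)(1) = 36
R→S: (4)(5) − (-1)(4) = 24
S→T: (-1)(-2) − (-14)(5) = 72
T→U: (-14)(-9) − (6)(-2) = 138
U→P: (6)(-7) − (11)(-9) = 57
Σ = 408
Area = |Σ|/2 = 204.

204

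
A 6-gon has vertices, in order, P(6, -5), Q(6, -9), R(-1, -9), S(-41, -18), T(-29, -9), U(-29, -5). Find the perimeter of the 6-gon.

106

|PQ| = √((0)² + (-4)²) = √16 = 4
|QR| = √((-7)² + (0)²) = √49 = 7
|RS| = √((-40)² + (-9)²) = √1681 = 41
|ST| = √((12)² + (9)²) = √225 = 15
|TU| = √((0)² + (4)²) = √16 = 4
|UP| = √((35)² + (0)²) = √1225 = 35
Perimeter = 4 + 7 + 41 + 15 + 4 + 35 = 106.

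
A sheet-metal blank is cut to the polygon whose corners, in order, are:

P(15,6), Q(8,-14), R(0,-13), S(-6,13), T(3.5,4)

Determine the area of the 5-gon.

Apply the shoelace formula: 2A = Σ (x_i·y_{i+1} − x_{i+1}·y_i), indices taken mod 5.
Σ = (-258) + (-104) + (-78) + (-69.5) + (-39) = -548.5
Area = |Σ|/2 = 274.25.

274.25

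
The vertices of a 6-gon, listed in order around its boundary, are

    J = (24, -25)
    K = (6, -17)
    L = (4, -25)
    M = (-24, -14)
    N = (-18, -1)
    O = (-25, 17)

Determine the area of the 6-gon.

Apply the shoelace (surveyor's) formula: 2A = Σ (x_i·y_{i+1} − x_{i+1}·y_i), indices taken mod 6.
J→K: (24)(-17) − (6)(-25) = -258
K→L: (6)(-25) − (4)(-17) = -82
L→M: (4)(-14) − (-24)(-25) = -656
M→N: (-24)(-1) − (-18)(-14) = -228
N→O: (-18)(17) − (-25)(-1) = -331
O→J: (-25)(-25) − (24)(17) = 217
Σ = -1338
Area = |Σ|/2 = 669.

669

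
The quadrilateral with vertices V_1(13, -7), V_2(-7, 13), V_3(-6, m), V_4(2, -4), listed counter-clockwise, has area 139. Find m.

The doubled signed area Σ (x_i y_{i+1} − x_{i+1} y_i) is linear in m.
With m=0 it equals 260; the coefficient of m is -9 (from the two edges through V_3).
So -9·m + 260 = 2·139 = 278 ⇒ m = -2.

-2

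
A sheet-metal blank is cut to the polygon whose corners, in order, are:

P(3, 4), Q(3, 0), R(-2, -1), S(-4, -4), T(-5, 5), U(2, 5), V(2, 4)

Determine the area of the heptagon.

46

Σ = (-12) + (-3) + (4) + (-40) + (-35) + (-2) + (-4) = -92
Area = |Σ|/2 = 46.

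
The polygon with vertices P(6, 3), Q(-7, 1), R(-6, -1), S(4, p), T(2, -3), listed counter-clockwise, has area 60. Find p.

-8

Write out the shoelace sum; only the two edges meeting at S involve p:
2·Area = [((-6)·p − 4·(-1)) + (4·(-3) − 2·p)] + 64
       = -8·p + 56 = 120
⇒ p = -8.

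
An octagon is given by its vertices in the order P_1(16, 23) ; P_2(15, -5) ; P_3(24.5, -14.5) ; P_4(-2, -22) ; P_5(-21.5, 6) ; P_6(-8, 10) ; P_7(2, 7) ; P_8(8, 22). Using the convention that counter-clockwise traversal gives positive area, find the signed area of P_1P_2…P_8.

-998

Apply the shoelace (surveyor's) formula: 2A = Σ (x_i·y_{i+1} − x_{i+1}·y_i), indices taken mod 8.
P_1→P_2: (16)(-5) − (15)(23) = -425
P_2→P_3: (15)(-14.5) − (24.5)(-5) = -95
P_3→P_4: (24.5)(-22) − (-2)(-14.5) = -568
P_4→P_5: (-2)(6) − (-21.5)(-22) = -485
P_5→P_6: (-21.5)(10) − (-8)(6) = -167
P_6→P_7: (-8)(7) − (2)(10) = -76
P_7→P_8: (2)(22) − (8)(7) = -12
P_8→P_1: (8)(23) − (16)(22) = -168
Σ = -1996
Signed area = Σ/2 = -998 (negative ⇒ clockwise traversal).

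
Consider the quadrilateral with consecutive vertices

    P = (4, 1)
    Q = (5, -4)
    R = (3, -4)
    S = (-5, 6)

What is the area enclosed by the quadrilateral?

P→Q: (4)(-4) − (5)(1) = -21
Q→R: (5)(-4) − (3)(-4) = -8
R→S: (3)(6) − (-5)(-4) = -2
S→P: (-5)(1) − (4)(6) = -29
Σ = -60
Area = |Σ|/2 = 30.

30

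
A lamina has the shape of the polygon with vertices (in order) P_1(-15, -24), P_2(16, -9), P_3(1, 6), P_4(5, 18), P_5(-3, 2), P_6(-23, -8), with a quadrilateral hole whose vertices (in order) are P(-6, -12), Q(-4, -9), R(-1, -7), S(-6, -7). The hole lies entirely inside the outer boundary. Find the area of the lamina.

Outer boundary:
Apply the surveyor's formula: 2A = Σ (x_i·y_{i+1} − x_{i+1}·y_i), indices taken mod 6.
Cross-terms: 519, 105, -12, 64, 70, 432  ⇒  Σ = 1178
Area = |Σ|/2 = 589.
Hole:
Cross-terms: 6, 19, -35, 30  ⇒  Σ = 20
Area = |Σ|/2 = 10.
Net area = 589 − 10 = 579.

579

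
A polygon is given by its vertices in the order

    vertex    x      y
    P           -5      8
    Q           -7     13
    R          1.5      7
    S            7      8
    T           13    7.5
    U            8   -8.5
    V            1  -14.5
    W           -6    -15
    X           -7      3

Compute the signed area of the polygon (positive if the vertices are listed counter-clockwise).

Apply Gauss's area formula: 2A = Σ (x_i·y_{i+1} − x_{i+1}·y_i), indices taken mod 9.
Σ = (-9) + (-68.5) + (-37) + (-51.5) + (-170.5) + (-107.5) + (-102) + (-123) + (-41) = -710
Signed area = Σ/2 = -355 (negative ⇒ clockwise traversal).

-355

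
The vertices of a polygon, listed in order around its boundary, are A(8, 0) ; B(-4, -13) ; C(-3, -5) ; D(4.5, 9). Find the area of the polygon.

99.75

Apply the shoelace formula: 2A = Σ (x_i·y_{i+1} − x_{i+1}·y_i), indices taken mod 4.
A→B: (8)(-13) − (-4)(0) = -104
B→C: (-4)(-5) − (-3)(-13) = -19
C→D: (-3)(9) − (4.5)(-5) = -4.5
D→A: (4.5)(0) − (8)(9) = -72
Σ = -199.5
Area = |Σ|/2 = 99.75.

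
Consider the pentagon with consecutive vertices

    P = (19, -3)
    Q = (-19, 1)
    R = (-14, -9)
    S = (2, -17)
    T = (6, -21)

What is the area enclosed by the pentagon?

Apply the surveyor's formula: 2A = Σ (x_i·y_{i+1} − x_{i+1}·y_i), indices taken mod 5.
P→Q: (19)(1) − (-19)(-3) = -38
Q→R: (-19)(-9) − (-14)(1) = 185
R→S: (-14)(-17) − (2)(-9) = 256
S→T: (2)(-21) − (6)(-17) = 60
T→P: (6)(-3) − (19)(-21) = 381
Σ = 844
Area = |Σ|/2 = 422.

422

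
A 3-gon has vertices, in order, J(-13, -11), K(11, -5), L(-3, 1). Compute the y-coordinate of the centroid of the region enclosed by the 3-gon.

-5

Apply the shoelace formula. First the cross-terms c_i = x_i·y_{i+1} − x_{i+1}·y_i:
  186, -4, 46  ⇒  2A = 228, A = 114.
Then Σ (y_i + y_{i+1})·c_i = -3420, so ȳ = -3420 / (6·114) = -5.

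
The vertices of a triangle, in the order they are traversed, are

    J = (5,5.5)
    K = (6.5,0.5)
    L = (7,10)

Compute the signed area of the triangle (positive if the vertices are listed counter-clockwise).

8.375

Cross-terms: -33.25, 61.5, -11.5  ⇒  Σ = 16.75
Signed area = Σ/2 = 8.375 (positive ⇒ counter-clockwise traversal).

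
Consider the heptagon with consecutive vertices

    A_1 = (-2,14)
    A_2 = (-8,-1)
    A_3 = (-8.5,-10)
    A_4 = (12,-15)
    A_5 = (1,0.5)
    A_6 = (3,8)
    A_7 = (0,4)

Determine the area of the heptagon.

Apply the shoelace (surveyor's) formula: 2A = Σ (x_i·y_{i+1} − x_{i+1}·y_i), indices taken mod 7.
A_1→A_2: (-2)(-1) − (-8)(14) = 114
A_2→A_3: (-8)(-10) − (-8.5)(-1) = 71.5
A_3→A_4: (-8.5)(-15) − (12)(-10) = 247.5
A_4→A_5: (12)(0.5) − (1)(-15) = 21
A_5→A_6: (1)(8) − (3)(0.5) = 6.5
A_6→A_7: (3)(4) − (0)(8) = 12
A_7→A_1: (0)(14) − (-2)(4) = 8
Σ = 480.5
Area = |Σ|/2 = 240.25.

240.25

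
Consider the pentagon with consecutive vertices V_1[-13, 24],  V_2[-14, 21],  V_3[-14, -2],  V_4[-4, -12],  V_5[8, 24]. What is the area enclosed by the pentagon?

524.5

Apply the surveyor's formula: 2A = Σ (x_i·y_{i+1} − x_{i+1}·y_i), indices taken mod 5.
Σ = (63) + (322) + (160) + (0) + (504) = 1049
Area = |Σ|/2 = 524.5.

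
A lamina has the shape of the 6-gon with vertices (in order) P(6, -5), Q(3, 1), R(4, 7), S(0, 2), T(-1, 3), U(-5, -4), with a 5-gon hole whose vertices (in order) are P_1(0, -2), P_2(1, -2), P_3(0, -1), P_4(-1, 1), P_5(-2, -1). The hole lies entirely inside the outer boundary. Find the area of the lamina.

Outer boundary:
Cross-terms: 21, 17, 8, 2, 19, 49  ⇒  Σ = 116
Area = |Σ|/2 = 58.
Hole:
Apply the shoelace (surveyor's) formula: 2A = Σ (x_i·y_{i+1} − x_{i+1}·y_i), indices taken mod 5.
Σ = (2) + (-1) + (-1) + (3) + (4) = 7
Area = |Σ|/2 = 3.5.
Net area = 58 − 3.5 = 54.5.

54.5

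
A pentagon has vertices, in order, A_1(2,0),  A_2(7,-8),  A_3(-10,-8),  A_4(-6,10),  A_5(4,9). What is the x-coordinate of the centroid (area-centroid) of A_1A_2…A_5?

Apply the shoelace (surveyor's) formula. First the cross-terms c_i = x_i·y_{i+1} − x_{i+1}·y_i:
  -16, -136, -148, -94, -18  ⇒  2A = -412, A = -206.
Then Σ (x_i + x_{i+1})·c_i = 2712, so x̄ = 2712 / (6·(-206)) = -226/103.

-226/103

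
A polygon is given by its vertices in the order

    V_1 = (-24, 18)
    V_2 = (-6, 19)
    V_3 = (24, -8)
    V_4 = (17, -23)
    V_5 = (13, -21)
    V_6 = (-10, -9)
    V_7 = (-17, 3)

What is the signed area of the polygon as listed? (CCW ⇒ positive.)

Apply the shoelace (surveyor's) formula: 2A = Σ (x_i·y_{i+1} − x_{i+1}·y_i), indices taken mod 7.
Σ = (-348) + (-408) + (-416) + (-58) + (-327) + (-183) + (-234) = -1974
Signed area = Σ/2 = -987 (negative ⇒ clockwise traversal).

-987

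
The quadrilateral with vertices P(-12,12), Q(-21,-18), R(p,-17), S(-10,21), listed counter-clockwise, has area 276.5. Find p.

-6

Write out the shoelace sum; only the two edges meeting at R involve p:
2·Area = [((-21)·(-17) − p·(-18)) + (p·21 − (-10)·(-17))] + 600
       = 39·p + 787 = 553
⇒ p = -6.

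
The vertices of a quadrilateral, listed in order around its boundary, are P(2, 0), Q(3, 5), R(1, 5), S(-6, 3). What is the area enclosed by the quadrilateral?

23.5

Apply the shoelace formula: 2A = Σ (x_i·y_{i+1} − x_{i+1}·y_i), indices taken mod 4.
Σ = (10) + (10) + (33) + (-6) = 47
Area = |Σ|/2 = 23.5.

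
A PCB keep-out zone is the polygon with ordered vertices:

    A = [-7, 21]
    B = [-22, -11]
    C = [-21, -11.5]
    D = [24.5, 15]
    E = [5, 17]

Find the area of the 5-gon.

546.625

Cross-terms: 539, 22, -33.25, 341.5, 224  ⇒  Σ = 1093.25
Area = |Σ|/2 = 546.625.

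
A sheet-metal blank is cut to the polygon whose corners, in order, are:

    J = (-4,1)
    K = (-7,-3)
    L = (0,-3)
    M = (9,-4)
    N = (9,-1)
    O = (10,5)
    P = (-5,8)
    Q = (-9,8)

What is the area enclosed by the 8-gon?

154.5

Σ = (19) + (21) + (27) + (27) + (55) + (105) + (32) + (23) = 309
Area = |Σ|/2 = 154.5.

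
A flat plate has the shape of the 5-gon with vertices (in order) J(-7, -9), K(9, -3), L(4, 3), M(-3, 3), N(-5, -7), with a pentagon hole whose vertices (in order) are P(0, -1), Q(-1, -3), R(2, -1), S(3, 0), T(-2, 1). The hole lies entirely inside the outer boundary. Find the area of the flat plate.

90

Outer boundary:
Σ = (102) + (39) + (21) + (36) + (-4) = 194
Area = |Σ|/2 = 97.
Hole:
Σ = (-1) + (7) + (3) + (3) + (2) = 14
Area = |Σ|/2 = 7.
Net area = 97 − 7 = 90.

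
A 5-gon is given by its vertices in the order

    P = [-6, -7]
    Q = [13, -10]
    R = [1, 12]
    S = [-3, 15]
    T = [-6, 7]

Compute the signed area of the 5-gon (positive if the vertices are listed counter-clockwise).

260.5

Apply the shoelace formula: 2A = Σ (x_i·y_{i+1} − x_{i+1}·y_i), indices taken mod 5.
P→Q: (-6)(-10) − (13)(-7) = 151
Q→R: (13)(12) − (1)(-10) = 166
R→S: (1)(15) − (-3)(12) = 51
S→T: (-3)(7) − (-6)(15) = 69
T→P: (-6)(-7) − (-6)(7) = 84
Σ = 521
Signed area = Σ/2 = 260.5 (positive ⇒ counter-clockwise traversal).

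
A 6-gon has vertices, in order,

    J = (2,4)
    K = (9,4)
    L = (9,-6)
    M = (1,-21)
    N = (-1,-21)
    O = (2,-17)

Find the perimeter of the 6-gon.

62

|JK| = √((7)² + (0)²) = √49 = 7
|KL| = √((0)² + (-10)²) = √100 = 10
|LM| = √((-8)² + (-15)²) = √289 = 17
|MN| = √((-2)² + (0)²) = √4 = 2
|NO| = √((3)² + (4)²) = √25 = 5
|OJ| = √((0)² + (21)²) = √441 = 21
Perimeter = 7 + 10 + 17 + 2 + 5 + 21 = 62.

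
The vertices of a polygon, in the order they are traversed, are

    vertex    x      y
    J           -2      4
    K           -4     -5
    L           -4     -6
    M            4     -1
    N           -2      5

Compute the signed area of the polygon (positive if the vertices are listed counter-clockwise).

39

Σ = (26) + (4) + (28) + (18) + (2) = 78
Signed area = Σ/2 = 39 (positive ⇒ counter-clockwise traversal).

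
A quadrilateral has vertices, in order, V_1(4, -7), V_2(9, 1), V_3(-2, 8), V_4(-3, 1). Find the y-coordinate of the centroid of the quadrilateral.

Apply the shoelace (surveyor's) formula. First the cross-terms c_i = x_i·y_{i+1} − x_{i+1}·y_i:
  67, 74, 22, 17  ⇒  2A = 180, A = 90.
Then Σ (y_i + y_{i+1})·c_i = 360, so ȳ = 360 / (6·90) = 2/3.

2/3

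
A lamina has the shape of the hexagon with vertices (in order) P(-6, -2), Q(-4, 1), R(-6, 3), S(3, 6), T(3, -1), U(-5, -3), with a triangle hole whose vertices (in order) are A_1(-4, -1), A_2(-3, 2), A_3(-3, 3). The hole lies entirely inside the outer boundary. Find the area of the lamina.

53.5

Outer boundary:
Apply the shoelace (surveyor's) formula: 2A = Σ (x_i·y_{i+1} − x_{i+1}·y_i), indices taken mod 6.
Σ = (-14) + (-6) + (-45) + (-21) + (-14) + (-8) = -108
Area = |Σ|/2 = 54.
Hole:
Apply Gauss's area formula: 2A = Σ (x_i·y_{i+1} − x_{i+1}·y_i), indices taken mod 3.
Cross-terms: -11, -3, 15  ⇒  Σ = 1
Area = |Σ|/2 = 0.5.
Net area = 54 − 0.5 = 53.5.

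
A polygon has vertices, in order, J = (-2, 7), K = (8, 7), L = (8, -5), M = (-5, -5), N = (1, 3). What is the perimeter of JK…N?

50

|JK| = √((10)² + (0)²) = √100 = 10
|KL| = √((0)² + (-12)²) = √144 = 12
|LM| = √((-13)² + (0)²) = √169 = 13
|MN| = √((6)² + (8)²) = √100 = 10
|NJ| = √((-3)² + (4)²) = √25 = 5
Perimeter = 10 + 12 + 13 + 10 + 5 = 50.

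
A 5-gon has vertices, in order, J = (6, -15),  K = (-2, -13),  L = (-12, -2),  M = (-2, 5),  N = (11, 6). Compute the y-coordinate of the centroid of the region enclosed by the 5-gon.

Apply Gauss's area formula. First the cross-terms c_i = x_i·y_{i+1} − x_{i+1}·y_i:
  -108, -152, -64, -67, -201  ⇒  2A = -592, A = -296.
Then Σ (y_i + y_{i+1})·c_i = 6184, so ȳ = 6184 / (6·(-296)) = -773/222.

-773/222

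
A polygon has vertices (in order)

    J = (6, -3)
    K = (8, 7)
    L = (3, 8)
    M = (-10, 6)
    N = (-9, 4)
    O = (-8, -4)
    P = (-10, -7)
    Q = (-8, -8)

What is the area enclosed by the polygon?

200.5

Apply Gauss's area formula: 2A = Σ (x_i·y_{i+1} − x_{i+1}·y_i), indices taken mod 8.
Cross-terms: 66, 43, 98, 14, 68, 16, 24, 72  ⇒  Σ = 401
Area = |Σ|/2 = 200.5.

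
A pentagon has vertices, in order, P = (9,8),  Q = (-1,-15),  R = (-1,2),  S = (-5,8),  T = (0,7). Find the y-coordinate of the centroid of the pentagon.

Apply the shoelace formula. First the cross-terms c_i = x_i·y_{i+1} − x_{i+1}·y_i:
  -127, -17, 2, -35, -63  ⇒  2A = -240, A = -120.
Then Σ (y_i + y_{i+1})·c_i = -340, so ȳ = -340 / (6·(-120)) = 17/36.

17/36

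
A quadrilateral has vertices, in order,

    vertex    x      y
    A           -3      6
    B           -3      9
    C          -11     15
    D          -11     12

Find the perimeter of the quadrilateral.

26

|AB| = √((0)² + (3)²) = √9 = 3
|BC| = √((-8)² + (6)²) = √100 = 10
|CD| = √((0)² + (-3)²) = √9 = 3
|DA| = √((8)² + (-6)²) = √100 = 10
Perimeter = 3 + 10 + 3 + 10 = 26.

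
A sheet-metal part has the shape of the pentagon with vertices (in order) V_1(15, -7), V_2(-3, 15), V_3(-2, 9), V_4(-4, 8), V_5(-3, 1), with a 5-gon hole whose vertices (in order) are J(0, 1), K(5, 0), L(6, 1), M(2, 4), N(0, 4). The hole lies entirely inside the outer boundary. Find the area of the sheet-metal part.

Outer boundary:
Apply Gauss's area formula: 2A = Σ (x_i·y_{i+1} − x_{i+1}·y_i), indices taken mod 5.
V_1→V_2: (15)(15) − (-3)(-7) = 204
V_2→V_3: (-3)(9) − (-2)(15) = 3
V_3→V_4: (-2)(8) − (-4)(9) = 20
V_4→V_5: (-4)(1) − (-3)(8) = 20
V_5→V_1: (-3)(-7) − (15)(1) = 6
Σ = 253
Area = |Σ|/2 = 126.5.
Hole:
Apply the shoelace formula: 2A = Σ (x_i·y_{i+1} − x_{i+1}·y_i), indices taken mod 5.
Σ = (-5) + (5) + (22) + (8) + (0) = 30
Area = |Σ|/2 = 15.
Net area = 126.5 − 15 = 111.5.

111.5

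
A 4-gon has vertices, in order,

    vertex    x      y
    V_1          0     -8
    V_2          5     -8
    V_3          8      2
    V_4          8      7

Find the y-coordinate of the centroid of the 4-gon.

Apply Gauss's area formula. First the cross-terms c_i = x_i·y_{i+1} − x_{i+1}·y_i:
  40, 74, 40, -64  ⇒  2A = 90, A = 45.
Then Σ (y_i + y_{i+1})·c_i = -660, so ȳ = -660 / (6·45) = -22/9.

-22/9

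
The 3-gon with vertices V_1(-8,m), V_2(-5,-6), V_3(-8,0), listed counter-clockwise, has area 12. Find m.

Write out the shoelace sum; only the two edges meeting at V_1 involve m:
2·Area = [((-8)·m − (-8)·0) + ((-8)·(-6) − (-5)·m)] + -48
       = -3·m + 0 = 24
⇒ m = -8.

-8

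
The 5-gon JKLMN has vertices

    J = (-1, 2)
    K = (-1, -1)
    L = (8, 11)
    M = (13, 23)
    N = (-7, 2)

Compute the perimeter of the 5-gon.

|JK| = √((0)² + (-3)²) = √9 = 3
|KL| = √((9)² + (12)²) = √225 = 15
|LM| = √((5)² + (12)²) = √169 = 13
|MN| = √((-20)² + (-21)²) = √841 = 29
|NJ| = √((6)² + (0)²) = √36 = 6
Perimeter = 3 + 15 + 13 + 29 + 6 = 66.

66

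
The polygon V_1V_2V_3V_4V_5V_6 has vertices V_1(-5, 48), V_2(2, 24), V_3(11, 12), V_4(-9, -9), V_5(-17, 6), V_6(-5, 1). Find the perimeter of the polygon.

|V_1V_2| = √((7)² + (-24)²) = √625 = 25
|V_2V_3| = √((9)² + (-12)²) = √225 = 15
|V_3V_4| = √((-20)² + (-21)²) = √841 = 29
|V_4V_5| = √((-8)² + (15)²) = √289 = 17
|V_5V_6| = √((12)² + (-5)²) = √169 = 13
|V_6V_1| = √((0)² + (47)²) = √2209 = 47
Perimeter = 25 + 15 + 29 + 17 + 13 + 47 = 146.

146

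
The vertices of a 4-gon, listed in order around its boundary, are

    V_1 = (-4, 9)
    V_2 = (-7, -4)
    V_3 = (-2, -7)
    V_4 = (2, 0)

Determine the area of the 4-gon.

Apply Gauss's area formula: 2A = Σ (x_i·y_{i+1} − x_{i+1}·y_i), indices taken mod 4.
Cross-terms: 79, 41, 14, 18  ⇒  Σ = 152
Area = |Σ|/2 = 76.

76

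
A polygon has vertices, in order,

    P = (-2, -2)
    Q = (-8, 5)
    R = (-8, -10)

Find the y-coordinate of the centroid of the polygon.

-7/3

Apply Gauss's area formula. First the cross-terms c_i = x_i·y_{i+1} − x_{i+1}·y_i:
  -26, 120, -4  ⇒  2A = 90, A = 45.
Then Σ (y_i + y_{i+1})·c_i = -630, so ȳ = -630 / (6·45) = -7/3.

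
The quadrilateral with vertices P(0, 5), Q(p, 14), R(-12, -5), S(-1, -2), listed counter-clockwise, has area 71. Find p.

Write out the shoelace sum; only the two edges meeting at Q involve p:
2·Area = [(0·14 − p·5) + (p·(-5) − (-12)·14)] + 14
       = -10·p + 182 = 142
⇒ p = 4.

4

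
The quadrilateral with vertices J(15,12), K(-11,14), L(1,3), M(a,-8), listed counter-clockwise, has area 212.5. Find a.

The doubled signed area Σ (x_i y_{i+1} − x_{i+1} y_i) is linear in a.
With a=0 it equals 407; the coefficient of a is 9 (from the two edges through M).
So 9·a + 407 = 2·212.5 = 425 ⇒ a = 2.

2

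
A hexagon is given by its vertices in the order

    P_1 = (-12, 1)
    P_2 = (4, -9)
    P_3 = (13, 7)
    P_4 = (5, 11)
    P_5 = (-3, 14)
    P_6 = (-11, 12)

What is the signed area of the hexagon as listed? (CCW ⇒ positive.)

Apply Gauss's area formula: 2A = Σ (x_i·y_{i+1} − x_{i+1}·y_i), indices taken mod 6.
Σ = (104) + (145) + (108) + (103) + (118) + (133) = 711
Signed area = Σ/2 = 355.5 (positive ⇒ counter-clockwise traversal).

355.5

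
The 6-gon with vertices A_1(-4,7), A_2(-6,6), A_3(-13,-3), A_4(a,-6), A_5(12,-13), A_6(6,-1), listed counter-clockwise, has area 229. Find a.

Write out the shoelace sum; only the two edges meeting at A_4 involve a:
2·Area = [((-13)·(-6) − a·(-3)) + (a·(-13) − 12·(-6))] + 218
       = -10·a + 368 = 458
⇒ a = -9.

-9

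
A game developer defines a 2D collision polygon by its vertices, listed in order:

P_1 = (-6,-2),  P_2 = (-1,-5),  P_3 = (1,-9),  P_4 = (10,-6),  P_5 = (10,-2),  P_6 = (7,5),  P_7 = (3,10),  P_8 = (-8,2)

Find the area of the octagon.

Σ = (28) + (14) + (84) + (40) + (64) + (55) + (86) + (28) = 399
Area = |Σ|/2 = 199.5.

199.5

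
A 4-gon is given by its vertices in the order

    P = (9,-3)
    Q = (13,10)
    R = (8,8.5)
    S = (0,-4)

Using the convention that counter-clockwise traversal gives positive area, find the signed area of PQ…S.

81.75

Apply Gauss's area formula: 2A = Σ (x_i·y_{i+1} − x_{i+1}·y_i), indices taken mod 4.
P→Q: (9)(10) − (13)(-3) = 129
Q→R: (13)(8.5) − (8)(10) = 30.5
R→S: (8)(-4) − (0)(8.5) = -32
S→P: (0)(-3) − (9)(-4) = 36
Σ = 163.5
Signed area = Σ/2 = 81.75 (positive ⇒ counter-clockwise traversal).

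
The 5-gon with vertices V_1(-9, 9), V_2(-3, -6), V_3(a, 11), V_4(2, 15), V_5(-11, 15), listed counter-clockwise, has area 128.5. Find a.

The doubled signed area Σ (x_i y_{i+1} − x_{i+1} y_i) is linear in a.
With a=0 it equals 257; the coefficient of a is 21 (from the two edges through V_3).
So 21·a + 257 = 2·128.5 = 257 ⇒ a = 0.

0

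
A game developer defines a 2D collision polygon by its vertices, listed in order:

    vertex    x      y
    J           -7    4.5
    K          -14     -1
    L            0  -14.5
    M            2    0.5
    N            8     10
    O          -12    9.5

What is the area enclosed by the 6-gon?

263.25

Cross-terms: 70, 203, 29, 16, 196, 12.5  ⇒  Σ = 526.5
Area = |Σ|/2 = 263.25.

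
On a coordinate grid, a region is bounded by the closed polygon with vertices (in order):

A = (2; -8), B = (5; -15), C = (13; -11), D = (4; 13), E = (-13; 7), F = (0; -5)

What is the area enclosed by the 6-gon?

Apply the shoelace (surveyor's) formula: 2A = Σ (x_i·y_{i+1} − x_{i+1}·y_i), indices taken mod 6.
A→B: (2)(-15) − (5)(-8) = 10
B→C: (5)(-11) − (13)(-15) = 140
C→D: (13)(13) − (4)(-11) = 213
D→E: (4)(7) − (-13)(13) = 197
E→F: (-13)(-5) − (0)(7) = 65
F→A: (0)(-8) − (2)(-5) = 10
Σ = 635
Area = |Σ|/2 = 317.5.

317.5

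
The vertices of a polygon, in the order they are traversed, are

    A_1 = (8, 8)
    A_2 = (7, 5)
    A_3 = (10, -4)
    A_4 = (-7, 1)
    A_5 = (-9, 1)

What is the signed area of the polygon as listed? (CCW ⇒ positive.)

-95

Apply the shoelace (surveyor's) formula: 2A = Σ (x_i·y_{i+1} − x_{i+1}·y_i), indices taken mod 5.
Σ = (-16) + (-78) + (-18) + (2) + (-80) = -190
Signed area = Σ/2 = -95 (negative ⇒ clockwise traversal).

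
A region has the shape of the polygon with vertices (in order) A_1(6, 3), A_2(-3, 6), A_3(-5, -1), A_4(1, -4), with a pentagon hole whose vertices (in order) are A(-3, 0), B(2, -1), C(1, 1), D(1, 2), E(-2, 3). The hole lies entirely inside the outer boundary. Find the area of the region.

51.5

Outer boundary:
A_1→A_2: (6)(6) − (-3)(3) = 45
A_2→A_3: (-3)(-1) − (-5)(6) = 33
A_3→A_4: (-5)(-4) − (1)(-1) = 21
A_4→A_1: (1)(3) − (6)(-4) = 27
Σ = 126
Area = |Σ|/2 = 63.
Hole:
Apply the shoelace formula: 2A = Σ (x_i·y_{i+1} − x_{i+1}·y_i), indices taken mod 5.
A→B: (-3)(-1) − (2)(0) = 3
B→C: (2)(1) − (1)(-1) = 3
C→D: (1)(2) − (1)(1) = 1
D→E: (1)(3) − (-2)(2) = 7
E→A: (-2)(0) − (-3)(3) = 9
Σ = 23
Area = |Σ|/2 = 11.5.
Net area = 63 − 11.5 = 51.5.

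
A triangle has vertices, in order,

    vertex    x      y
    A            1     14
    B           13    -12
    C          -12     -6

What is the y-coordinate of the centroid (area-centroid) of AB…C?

Apply the surveyor's formula. First the cross-terms c_i = x_i·y_{i+1} − x_{i+1}·y_i:
  -194, -222, -162  ⇒  2A = -578, A = -289.
Then Σ (y_i + y_{i+1})·c_i = 2312, so ȳ = 2312 / (6·(-289)) = -4/3.

-4/3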